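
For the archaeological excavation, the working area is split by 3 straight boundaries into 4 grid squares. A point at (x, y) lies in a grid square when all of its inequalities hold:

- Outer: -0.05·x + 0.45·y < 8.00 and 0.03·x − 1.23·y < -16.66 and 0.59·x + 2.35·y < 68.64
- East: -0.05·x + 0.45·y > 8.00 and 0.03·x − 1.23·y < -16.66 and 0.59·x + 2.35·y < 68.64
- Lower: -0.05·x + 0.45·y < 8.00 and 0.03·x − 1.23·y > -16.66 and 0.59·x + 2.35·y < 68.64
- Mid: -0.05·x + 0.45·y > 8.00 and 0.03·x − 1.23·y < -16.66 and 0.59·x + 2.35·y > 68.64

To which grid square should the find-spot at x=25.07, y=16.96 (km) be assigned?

Outer

-0.05·25.07 + 0.45·16.96 = 6.379, which is < 8.00
0.03·25.07 − 1.23·16.96 = -20.109, which is < -16.66
0.59·25.07 + 2.35·16.96 = 54.647, which is < 68.64
This sign pattern matches Outer.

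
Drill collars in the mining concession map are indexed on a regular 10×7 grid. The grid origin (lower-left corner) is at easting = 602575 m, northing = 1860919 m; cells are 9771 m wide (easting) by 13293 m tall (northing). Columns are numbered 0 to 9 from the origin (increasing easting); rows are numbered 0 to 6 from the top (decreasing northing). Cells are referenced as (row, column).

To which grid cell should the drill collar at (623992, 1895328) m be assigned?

Column index: ⌊(623992 − 602575) / 9771⌋ = ⌊2.192⌋ = 2
Row offset from origin: ⌊(1895328 − 1860919) / 13293⌋ = ⌊2.589⌋ = 2 → row 4 (counted from top)

(4, 2)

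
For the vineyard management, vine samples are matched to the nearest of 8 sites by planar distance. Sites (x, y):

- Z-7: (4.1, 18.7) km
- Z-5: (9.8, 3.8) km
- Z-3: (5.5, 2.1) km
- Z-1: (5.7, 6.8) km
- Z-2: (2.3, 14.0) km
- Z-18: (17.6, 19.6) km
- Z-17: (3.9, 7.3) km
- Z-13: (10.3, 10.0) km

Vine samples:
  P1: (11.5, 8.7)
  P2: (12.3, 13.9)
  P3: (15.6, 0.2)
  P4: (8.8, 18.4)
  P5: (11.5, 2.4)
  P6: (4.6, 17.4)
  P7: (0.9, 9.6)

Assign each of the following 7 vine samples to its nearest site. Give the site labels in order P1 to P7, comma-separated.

P1 → Z-13 (d²=3.13)
P2 → Z-13 (d²=19.21)
P3 → Z-5 (d²=46.60)
P4 → Z-7 (d²=22.18)
P5 → Z-5 (d²=4.85)
P6 → Z-7 (d²=1.94)
P7 → Z-17 (d²=14.29)

Z-13, Z-13, Z-5, Z-7, Z-5, Z-7, Z-17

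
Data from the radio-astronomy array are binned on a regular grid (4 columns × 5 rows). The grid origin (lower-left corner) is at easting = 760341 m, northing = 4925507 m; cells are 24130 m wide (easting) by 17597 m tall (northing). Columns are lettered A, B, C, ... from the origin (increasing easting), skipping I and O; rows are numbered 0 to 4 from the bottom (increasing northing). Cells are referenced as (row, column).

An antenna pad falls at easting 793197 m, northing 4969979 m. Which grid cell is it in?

(2, B)

Column index: ⌊(793197 − 760341) / 24130⌋ = ⌊1.362⌋ = 1 → column B
Row offset from origin: ⌊(4969979 − 4925507) / 17597⌋ = ⌊2.527⌋ = 2 → row 2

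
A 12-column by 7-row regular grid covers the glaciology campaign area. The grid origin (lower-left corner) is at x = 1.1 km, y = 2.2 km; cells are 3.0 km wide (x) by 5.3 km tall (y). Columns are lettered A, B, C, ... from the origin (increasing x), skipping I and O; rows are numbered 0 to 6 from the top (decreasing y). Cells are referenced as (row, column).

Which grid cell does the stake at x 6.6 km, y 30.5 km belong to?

Column index: ⌊(6.6 − 1.1) / 3.0⌋ = ⌊1.833⌋ = 1 → column B
Row offset from origin: ⌊(30.5 − 2.2) / 5.3⌋ = ⌊5.340⌋ = 5 → row 1 (counted from top)

(1, B)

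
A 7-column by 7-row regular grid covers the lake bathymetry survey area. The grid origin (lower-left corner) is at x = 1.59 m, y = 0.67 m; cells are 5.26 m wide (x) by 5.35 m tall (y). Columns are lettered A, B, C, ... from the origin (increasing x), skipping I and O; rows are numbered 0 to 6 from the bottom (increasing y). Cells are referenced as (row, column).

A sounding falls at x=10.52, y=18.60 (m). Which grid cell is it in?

Column index: ⌊(10.52 − 1.59) / 5.26⌋ = ⌊1.698⌋ = 1 → column B
Row offset from origin: ⌊(18.60 − 0.67) / 5.35⌋ = ⌊3.351⌋ = 3 → row 3

(3, B)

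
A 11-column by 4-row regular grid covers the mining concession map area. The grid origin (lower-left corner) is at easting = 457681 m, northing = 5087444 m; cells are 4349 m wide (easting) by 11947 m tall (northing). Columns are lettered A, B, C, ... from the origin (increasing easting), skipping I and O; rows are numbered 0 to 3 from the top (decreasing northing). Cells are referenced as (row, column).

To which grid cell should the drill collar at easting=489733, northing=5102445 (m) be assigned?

Column index: ⌊(489733 − 457681) / 4349⌋ = ⌊7.370⌋ = 7 → column H
Row offset from origin: ⌊(5102445 − 5087444) / 11947⌋ = ⌊1.256⌋ = 1 → row 2 (counted from top)

(2, H)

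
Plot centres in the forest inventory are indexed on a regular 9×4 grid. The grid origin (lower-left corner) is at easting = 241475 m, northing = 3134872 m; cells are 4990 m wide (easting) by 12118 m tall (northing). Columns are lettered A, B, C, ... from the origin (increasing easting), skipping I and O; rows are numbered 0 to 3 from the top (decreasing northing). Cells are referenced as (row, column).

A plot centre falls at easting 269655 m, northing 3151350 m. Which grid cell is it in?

(2, F)

Column index: ⌊(269655 − 241475) / 4990⌋ = ⌊5.647⌋ = 5 → column F
Row offset from origin: ⌊(3151350 − 3134872) / 12118⌋ = ⌊1.360⌋ = 1 → row 2 (counted from top)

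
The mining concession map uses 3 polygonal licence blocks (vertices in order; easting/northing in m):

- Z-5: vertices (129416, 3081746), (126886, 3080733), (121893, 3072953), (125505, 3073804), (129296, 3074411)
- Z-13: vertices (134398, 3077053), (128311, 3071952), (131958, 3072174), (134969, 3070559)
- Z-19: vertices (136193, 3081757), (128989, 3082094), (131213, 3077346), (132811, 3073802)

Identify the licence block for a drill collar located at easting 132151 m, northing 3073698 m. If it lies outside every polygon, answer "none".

Cast a ray rightward from (132151, 3073698). For each polygon, the edges (by vertex number in listed order) whose endpoints lie on opposite sides of northing = 3073698, where each meets that height, and whether that is right or left of the point:
Z-5: 2–3 at easting≈122371.1 (left), 3–4 at easting≈125055.1 (left) → 0 crossings.
Z-13: 1–2 at easting≈130394.5 (left), 4–1 at easting≈134693.0 (right) → 1 crossing.
Z-19: no edge straddles that height → 0 crossings.
Only Z-13 has an odd count, so the point is inside Z-13.

Z-13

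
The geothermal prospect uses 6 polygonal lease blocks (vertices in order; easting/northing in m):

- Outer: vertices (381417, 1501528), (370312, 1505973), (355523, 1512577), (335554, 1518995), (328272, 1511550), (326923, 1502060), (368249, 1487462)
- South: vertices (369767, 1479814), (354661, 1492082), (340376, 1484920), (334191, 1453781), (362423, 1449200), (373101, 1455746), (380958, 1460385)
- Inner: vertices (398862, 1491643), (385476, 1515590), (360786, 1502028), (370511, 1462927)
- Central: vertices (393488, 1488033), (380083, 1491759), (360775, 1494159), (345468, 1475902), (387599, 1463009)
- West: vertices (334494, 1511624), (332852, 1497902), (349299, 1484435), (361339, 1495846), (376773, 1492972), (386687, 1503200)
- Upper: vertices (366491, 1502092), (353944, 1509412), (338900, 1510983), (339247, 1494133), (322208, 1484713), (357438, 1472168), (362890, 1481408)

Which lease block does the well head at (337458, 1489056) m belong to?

Cast a ray rightward from (337458, 1489056). For each polygon, the edges (by vertex number in listed order) whose endpoints lie on opposite sides of northing = 1489056, where each meets that height, and whether that is right or left of the point:
Outer: 6–7 at easting≈363736.5 (right), 7–1 at easting≈369741.2 (right) → 2 crossings.
South: 1–2 at easting≈358387.0 (right), 2–3 at easting≈348625.5 (right) → 2 crossings.
Inner: 3–4 at easting≈364012.3 (right), 4–1 at easting≈396307.9 (right) → 2 crossings.
Central: 1–2 at easting≈389807.6 (right), 3–4 at easting≈356496.6 (right) → 2 crossings.
West: 2–3 at easting≈343655.5 (right), 3–4 at easting≈354174.7 (right) → 2 crossings.
Upper: 4–5 at easting≈330063.7 (left), 7–1 at easting≈364221.5 (right) → 1 crossing.
Only Upper has an odd count, so the point is inside Upper.

Upper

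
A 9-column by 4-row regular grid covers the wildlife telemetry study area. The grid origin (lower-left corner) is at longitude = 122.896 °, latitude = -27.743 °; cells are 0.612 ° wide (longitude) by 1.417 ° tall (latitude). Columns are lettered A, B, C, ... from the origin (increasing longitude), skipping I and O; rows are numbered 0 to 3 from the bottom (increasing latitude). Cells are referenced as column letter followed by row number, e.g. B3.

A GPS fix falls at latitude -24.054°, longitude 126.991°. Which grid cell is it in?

Column index: ⌊(126.991 − 122.896) / 0.612⌋ = ⌊6.691⌋ = 6 → column G
Row offset from origin: ⌊(-24.054 − -27.743) / 1.417⌋ = ⌊2.603⌋ = 2 → row 2

G2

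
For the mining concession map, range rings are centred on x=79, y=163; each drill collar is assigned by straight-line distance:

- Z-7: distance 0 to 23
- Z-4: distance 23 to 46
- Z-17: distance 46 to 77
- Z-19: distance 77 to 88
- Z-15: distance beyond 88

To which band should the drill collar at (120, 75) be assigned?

Distance = √((120−79)² + (75−163)²) = √(1681.000 + 7744.000) = 97.082.
88 ≤ 97.082 < ∞ → Z-15.

Z-15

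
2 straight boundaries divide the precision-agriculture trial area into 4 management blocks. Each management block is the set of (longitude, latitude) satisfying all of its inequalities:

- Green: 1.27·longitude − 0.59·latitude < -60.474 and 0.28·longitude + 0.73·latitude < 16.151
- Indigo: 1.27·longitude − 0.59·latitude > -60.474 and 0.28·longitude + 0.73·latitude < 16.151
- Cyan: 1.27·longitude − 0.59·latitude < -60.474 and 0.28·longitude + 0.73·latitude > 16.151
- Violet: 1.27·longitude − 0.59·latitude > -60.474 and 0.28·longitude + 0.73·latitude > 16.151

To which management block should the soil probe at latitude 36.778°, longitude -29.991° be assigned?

Violet

1.27·-29.991 − 0.59·36.778 = -59.788, which is > -60.474
0.28·-29.991 + 0.73·36.778 = 18.450, which is > 16.151
This sign pattern matches Violet.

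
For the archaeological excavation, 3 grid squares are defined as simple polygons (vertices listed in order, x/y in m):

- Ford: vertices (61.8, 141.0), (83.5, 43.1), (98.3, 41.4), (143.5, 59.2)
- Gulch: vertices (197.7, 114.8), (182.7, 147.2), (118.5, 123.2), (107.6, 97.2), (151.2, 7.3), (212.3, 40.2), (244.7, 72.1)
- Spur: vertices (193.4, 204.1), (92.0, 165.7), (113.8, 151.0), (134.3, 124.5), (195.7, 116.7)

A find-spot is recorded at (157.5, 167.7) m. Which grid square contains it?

Spur

Cast a ray rightward from (157.5, 167.7). For each polygon, the edges (by vertex number in listed order) whose endpoints lie on opposite sides of y = 167.7, where each meets that height, and whether that is right or left of the point:
Ford: no edge straddles that height → 0 crossings.
Gulch: no edge straddles that height → 0 crossings.
Spur: 1–2 at x≈97.28 (left), 5–1 at x≈194.36 (right) → 1 crossing.
Only Spur has an odd count, so the point is inside Spur.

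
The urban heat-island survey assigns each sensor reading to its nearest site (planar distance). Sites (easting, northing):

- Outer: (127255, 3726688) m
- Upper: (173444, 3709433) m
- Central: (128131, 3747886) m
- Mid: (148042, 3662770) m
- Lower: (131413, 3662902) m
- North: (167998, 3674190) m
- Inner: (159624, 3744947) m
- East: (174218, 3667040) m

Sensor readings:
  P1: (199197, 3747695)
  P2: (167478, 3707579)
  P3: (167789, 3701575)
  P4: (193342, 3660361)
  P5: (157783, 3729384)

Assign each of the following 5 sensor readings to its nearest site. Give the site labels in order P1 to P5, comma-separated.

P1 → Inner (d²=1573573833.00)
P2 → Upper (d²=39030472.00)
P3 → Upper (d²=93727189.00)
P4 → East (d²=410336417.00)
P5 → Inner (d²=245596250.00)

Inner, Upper, Upper, East, Inner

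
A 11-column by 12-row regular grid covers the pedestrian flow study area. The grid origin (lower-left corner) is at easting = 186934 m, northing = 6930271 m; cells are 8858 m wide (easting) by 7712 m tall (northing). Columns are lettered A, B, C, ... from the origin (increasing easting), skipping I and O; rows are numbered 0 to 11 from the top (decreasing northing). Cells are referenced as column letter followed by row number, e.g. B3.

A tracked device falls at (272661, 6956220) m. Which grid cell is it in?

K8

Column index: ⌊(272661 − 186934) / 8858⌋ = ⌊9.678⌋ = 9 → column K
Row offset from origin: ⌊(6956220 − 6930271) / 7712⌋ = ⌊3.365⌋ = 3 → row 8 (counted from top)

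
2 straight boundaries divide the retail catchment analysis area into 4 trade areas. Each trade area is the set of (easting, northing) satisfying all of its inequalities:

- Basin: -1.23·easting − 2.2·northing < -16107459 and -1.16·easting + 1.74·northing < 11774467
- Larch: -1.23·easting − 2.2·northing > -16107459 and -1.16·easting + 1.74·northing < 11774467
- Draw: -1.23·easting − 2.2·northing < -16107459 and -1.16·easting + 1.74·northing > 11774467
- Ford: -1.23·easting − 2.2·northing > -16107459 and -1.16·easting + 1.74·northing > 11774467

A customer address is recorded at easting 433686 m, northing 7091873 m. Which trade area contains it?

Draw

-1.23·433686 − 2.2·7091873 = -16135554.380, which is < -16107459
-1.16·433686 + 1.74·7091873 = 11836783.260, which is > 11774467
This sign pattern matches Draw.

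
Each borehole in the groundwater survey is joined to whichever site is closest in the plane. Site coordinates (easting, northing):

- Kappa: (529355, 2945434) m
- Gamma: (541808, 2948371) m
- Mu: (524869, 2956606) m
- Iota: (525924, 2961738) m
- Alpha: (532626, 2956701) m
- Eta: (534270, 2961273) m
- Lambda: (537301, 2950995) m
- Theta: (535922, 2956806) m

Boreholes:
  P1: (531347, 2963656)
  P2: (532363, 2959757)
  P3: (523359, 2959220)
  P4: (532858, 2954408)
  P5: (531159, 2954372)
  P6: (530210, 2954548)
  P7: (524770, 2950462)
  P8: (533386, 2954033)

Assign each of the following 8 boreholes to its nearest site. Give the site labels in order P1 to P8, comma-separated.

P1 → Eta (d²=14222618.00)
P2 → Eta (d²=5934905.00)
P3 → Mu (d²=9113096.00)
P4 → Alpha (d²=5311673.00)
P5 → Alpha (d²=7576330.00)
P6 → Alpha (d²=10472465.00)
P7 → Mu (d²=37758537.00)
P8 → Alpha (d²=7695824.00)

Eta, Eta, Mu, Alpha, Alpha, Alpha, Mu, Alpha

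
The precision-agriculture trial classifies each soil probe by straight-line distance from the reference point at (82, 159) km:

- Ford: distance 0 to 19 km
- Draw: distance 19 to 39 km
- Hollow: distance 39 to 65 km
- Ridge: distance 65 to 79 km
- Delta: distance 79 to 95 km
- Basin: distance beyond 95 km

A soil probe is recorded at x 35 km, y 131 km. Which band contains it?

Distance = √((35−82)² + (131−159)²) = √(2209.000 + 784.000) = 54.708 km.
39 ≤ 54.708 < 65 → Hollow.

Hollow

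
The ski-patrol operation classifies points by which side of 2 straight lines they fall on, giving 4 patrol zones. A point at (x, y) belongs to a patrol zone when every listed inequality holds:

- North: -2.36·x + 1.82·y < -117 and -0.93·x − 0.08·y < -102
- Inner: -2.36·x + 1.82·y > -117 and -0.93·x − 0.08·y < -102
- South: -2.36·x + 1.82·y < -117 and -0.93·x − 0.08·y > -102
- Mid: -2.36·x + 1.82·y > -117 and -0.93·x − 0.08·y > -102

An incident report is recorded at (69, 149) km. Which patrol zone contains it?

Mid

-2.36·69 + 1.82·149 = 108.340, which is > -117
-0.93·69 − 0.08·149 = -76.090, which is > -102
This sign pattern matches Mid.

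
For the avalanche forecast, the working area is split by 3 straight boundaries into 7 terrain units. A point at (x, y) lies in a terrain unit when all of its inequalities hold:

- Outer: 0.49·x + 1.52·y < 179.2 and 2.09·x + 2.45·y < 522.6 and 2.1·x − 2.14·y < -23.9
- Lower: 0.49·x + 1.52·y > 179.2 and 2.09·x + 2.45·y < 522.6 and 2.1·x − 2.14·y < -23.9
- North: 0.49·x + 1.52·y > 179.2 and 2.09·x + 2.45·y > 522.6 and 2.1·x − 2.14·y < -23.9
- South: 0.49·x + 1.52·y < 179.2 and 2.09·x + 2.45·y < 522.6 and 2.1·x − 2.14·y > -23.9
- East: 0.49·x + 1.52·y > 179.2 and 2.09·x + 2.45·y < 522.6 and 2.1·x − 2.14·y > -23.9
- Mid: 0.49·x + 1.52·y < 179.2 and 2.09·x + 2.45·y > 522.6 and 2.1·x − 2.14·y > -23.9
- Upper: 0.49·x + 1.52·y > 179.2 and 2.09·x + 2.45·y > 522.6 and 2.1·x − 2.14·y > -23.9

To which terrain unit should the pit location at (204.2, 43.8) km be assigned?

Mid

0.49·204.2 + 1.52·43.8 = 166.634, which is < 179.2
2.09·204.2 + 2.45·43.8 = 534.088, which is > 522.6
2.1·204.2 − 2.14·43.8 = 335.088, which is > -23.9
This sign pattern matches Mid.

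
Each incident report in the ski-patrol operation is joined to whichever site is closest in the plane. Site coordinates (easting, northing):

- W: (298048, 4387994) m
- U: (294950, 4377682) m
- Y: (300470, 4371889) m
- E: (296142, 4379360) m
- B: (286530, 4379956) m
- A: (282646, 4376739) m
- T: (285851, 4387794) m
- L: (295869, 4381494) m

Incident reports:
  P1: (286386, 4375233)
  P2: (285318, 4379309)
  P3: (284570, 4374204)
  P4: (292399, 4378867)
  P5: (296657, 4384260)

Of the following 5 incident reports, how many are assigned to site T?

0

P1 → A
P2 → B
P3 → A
P4 → U
P5 → L
0 of the 5 go to T.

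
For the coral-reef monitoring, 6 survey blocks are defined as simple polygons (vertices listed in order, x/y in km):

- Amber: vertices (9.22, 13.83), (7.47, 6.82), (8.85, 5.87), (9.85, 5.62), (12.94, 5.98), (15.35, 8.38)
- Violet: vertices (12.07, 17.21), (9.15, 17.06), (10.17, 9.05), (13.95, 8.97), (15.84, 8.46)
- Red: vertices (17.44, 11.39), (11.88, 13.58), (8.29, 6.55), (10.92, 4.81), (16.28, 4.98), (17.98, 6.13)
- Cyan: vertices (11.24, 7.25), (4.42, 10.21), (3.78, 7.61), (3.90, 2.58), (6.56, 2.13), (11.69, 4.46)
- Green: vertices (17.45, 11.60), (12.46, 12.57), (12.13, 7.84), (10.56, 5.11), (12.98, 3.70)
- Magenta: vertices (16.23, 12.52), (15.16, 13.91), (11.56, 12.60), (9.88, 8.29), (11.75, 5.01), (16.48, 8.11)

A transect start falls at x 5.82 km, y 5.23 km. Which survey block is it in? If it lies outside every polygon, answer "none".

Cyan

Cast a ray rightward from (5.82, 5.23). For each polygon, the edges (by vertex number in listed order) whose endpoints lie on opposite sides of y = 5.23, where each meets that height, and whether that is right or left of the point:
Amber: no edge straddles that height → 0 crossings.
Violet: no edge straddles that height → 0 crossings.
Red: 3–4 at x≈10.285 (right), 5–6 at x≈16.650 (right) → 2 crossings.
Cyan: 3–4 at x≈3.837 (left), 6–1 at x≈11.566 (right) → 1 crossing.
Green: 3–4 at x≈10.629 (right), 5–1 at x≈13.846 (right) → 2 crossings.
Magenta: 4–5 at x≈11.625 (right), 5–6 at x≈12.086 (right) → 2 crossings.
Only Cyan has an odd count, so the point is inside Cyan.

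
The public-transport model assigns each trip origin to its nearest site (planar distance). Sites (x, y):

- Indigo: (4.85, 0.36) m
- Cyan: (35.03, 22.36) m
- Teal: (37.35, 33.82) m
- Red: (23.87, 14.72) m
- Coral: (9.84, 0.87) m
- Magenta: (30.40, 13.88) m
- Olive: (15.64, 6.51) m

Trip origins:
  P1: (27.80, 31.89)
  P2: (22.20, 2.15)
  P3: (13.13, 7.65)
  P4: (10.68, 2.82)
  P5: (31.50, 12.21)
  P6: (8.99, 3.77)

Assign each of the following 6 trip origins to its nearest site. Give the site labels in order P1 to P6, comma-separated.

P1 → Teal (d²=94.93)
P2 → Olive (d²=62.04)
P3 → Olive (d²=7.60)
P4 → Coral (d²=4.51)
P5 → Magenta (d²=4.00)
P6 → Coral (d²=9.13)

Teal, Olive, Olive, Coral, Magenta, Coral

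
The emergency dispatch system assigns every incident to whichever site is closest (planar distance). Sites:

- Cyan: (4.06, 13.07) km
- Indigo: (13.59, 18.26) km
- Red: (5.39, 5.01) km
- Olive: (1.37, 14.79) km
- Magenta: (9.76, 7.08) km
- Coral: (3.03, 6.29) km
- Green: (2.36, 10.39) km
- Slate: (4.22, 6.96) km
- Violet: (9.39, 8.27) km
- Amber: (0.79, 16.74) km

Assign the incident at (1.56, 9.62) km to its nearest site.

Green

Squared distances to each site:
Cyan: 18.153; Indigo: 219.370; Red: 35.921; Olive: 26.765; Magenta: 73.692; Coral: 13.250; Green: 1.233; Slate: 14.151; Violet: 63.131; Amber: 51.287.
Minimum at Green.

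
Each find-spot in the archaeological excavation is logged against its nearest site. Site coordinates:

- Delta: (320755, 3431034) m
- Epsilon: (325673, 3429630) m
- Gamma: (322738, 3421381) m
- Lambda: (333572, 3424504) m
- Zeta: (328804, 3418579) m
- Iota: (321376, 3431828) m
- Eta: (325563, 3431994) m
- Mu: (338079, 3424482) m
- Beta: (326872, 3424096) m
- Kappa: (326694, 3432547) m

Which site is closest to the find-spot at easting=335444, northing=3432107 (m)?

Squared distances to each site:
Delta: 216918050.000; Epsilon: 101607970.000; Gamma: 276489512.000; Lambda: 61309993.000; Zeta: 227096384.000; Iota: 197986465.000; Eta: 97646930.000; Mu: 65083850.000; Beta: 137655305.000; Kappa: 76756100.000.
Minimum at Lambda.

Lambda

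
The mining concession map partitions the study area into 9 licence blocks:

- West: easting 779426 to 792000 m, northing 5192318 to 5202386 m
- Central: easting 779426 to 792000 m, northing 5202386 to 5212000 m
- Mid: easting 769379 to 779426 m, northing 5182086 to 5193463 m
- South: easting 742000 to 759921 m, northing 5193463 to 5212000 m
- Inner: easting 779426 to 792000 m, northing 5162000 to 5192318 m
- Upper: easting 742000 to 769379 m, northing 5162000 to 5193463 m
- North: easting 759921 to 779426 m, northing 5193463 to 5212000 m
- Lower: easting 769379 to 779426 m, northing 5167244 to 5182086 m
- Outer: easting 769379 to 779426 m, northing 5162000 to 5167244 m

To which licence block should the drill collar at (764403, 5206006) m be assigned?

North

The point has easting = 764403 and northing = 5206006.
Only North satisfies 759921 ≤ easting ≤ 779426 and 5193463 ≤ northing ≤ 5212000.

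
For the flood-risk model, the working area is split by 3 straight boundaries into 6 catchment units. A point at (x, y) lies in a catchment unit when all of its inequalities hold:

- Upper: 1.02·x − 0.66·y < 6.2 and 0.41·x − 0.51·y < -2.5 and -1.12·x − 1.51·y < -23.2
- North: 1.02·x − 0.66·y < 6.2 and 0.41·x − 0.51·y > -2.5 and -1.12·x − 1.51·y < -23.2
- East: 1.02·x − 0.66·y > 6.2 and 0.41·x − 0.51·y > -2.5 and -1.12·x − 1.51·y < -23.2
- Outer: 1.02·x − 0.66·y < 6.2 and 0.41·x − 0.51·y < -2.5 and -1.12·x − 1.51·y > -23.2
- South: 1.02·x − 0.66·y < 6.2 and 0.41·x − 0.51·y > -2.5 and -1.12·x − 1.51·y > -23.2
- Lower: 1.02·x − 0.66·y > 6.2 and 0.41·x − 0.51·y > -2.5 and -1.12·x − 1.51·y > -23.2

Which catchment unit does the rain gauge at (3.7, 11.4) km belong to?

1.02·3.7 − 0.66·11.4 = -3.750, which is < 6.2
0.41·3.7 − 0.51·11.4 = -4.297, which is < -2.5
-1.12·3.7 − 1.51·11.4 = -21.358, which is > -23.2
This sign pattern matches Outer.

Outer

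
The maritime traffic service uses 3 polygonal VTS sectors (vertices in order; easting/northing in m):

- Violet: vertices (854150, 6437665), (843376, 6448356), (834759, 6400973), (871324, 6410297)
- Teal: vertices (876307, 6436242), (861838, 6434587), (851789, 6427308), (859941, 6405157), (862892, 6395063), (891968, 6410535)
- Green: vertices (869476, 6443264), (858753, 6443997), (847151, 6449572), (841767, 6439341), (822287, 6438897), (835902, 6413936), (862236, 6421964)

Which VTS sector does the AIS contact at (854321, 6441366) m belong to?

Cast a ray rightward from (854321, 6441366). For each polygon, the edges (by vertex number in listed order) whose endpoints lie on opposite sides of northing = 6441366, where each meets that height, and whether that is right or left of the point:
Violet: 1–2 at easting≈850420.3 (left), 2–3 at easting≈842104.8 (left) → 0 crossings.
Teal: no edge straddles that height → 0 crossings.
Green: 3–4 at easting≈842832.6 (left), 7–1 at easting≈868830.9 (right) → 1 crossing.
Only Green has an odd count, so the point is inside Green.

Green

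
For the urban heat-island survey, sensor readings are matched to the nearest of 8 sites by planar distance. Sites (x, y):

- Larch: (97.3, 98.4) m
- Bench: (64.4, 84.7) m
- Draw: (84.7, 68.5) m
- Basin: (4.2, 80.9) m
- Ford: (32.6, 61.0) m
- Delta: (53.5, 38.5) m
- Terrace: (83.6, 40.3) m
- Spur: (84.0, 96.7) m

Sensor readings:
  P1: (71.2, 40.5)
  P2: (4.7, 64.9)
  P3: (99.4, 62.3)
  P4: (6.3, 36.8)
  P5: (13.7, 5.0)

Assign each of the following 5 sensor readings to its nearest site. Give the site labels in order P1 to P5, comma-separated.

Terrace, Basin, Draw, Ford, Delta

P1 → Terrace (d²=153.80)
P2 → Basin (d²=256.25)
P3 → Draw (d²=254.53)
P4 → Ford (d²=1277.33)
P5 → Delta (d²=2706.29)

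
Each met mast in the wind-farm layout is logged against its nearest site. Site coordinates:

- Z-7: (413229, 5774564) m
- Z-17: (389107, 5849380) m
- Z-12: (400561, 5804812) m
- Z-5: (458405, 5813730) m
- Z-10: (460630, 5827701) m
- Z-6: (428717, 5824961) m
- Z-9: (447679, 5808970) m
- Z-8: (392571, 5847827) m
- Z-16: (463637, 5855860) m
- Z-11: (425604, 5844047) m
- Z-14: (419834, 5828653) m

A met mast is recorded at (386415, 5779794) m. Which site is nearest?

Squared distances to each site:
Z-7: 746343496.000; Z-17: 4849458260.000; Z-12: 826009640.000; Z-5: 6334212196.000; Z-10: 7802946874.000; Z-6: 3829517093.000; Z-9: 4604516672.000; Z-8: 4666385425.000; Z-16: 11749273640.000; Z-11: 5664225730.000; Z-14: 3504031442.000.
Minimum at Z-7.

Z-7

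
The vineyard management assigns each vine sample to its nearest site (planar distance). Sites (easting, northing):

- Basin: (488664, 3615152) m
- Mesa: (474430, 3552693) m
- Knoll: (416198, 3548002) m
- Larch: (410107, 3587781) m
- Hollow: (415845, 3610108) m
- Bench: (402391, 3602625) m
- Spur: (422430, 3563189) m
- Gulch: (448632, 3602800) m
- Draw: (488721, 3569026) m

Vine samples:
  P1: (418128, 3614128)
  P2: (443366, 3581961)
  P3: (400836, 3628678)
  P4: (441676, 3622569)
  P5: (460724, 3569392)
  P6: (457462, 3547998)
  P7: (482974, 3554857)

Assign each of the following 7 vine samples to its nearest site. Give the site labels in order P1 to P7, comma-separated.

P1 → Hollow (d²=21372489.00)
P2 → Gulch (d²=461994677.00)
P3 → Hollow (d²=570114981.00)
P4 → Gulch (d²=439199297.00)
P5 → Mesa (d²=466711037.00)
P6 → Mesa (d²=309956049.00)
P7 → Mesa (d²=77682832.00)

Hollow, Gulch, Hollow, Gulch, Mesa, Mesa, Mesa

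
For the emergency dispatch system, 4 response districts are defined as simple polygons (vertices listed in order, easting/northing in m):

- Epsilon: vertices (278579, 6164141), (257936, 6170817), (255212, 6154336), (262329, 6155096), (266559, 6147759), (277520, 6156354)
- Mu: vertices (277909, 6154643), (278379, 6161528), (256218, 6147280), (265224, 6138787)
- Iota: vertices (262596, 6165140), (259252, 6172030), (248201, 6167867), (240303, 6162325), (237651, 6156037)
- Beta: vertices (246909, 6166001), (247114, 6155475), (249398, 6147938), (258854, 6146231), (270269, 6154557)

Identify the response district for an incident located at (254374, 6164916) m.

Cast a ray rightward from (254374, 6164916). For each polygon, the edges (by vertex number in listed order) whose endpoints lie on opposite sides of northing = 6164916, where each meets that height, and whether that is right or left of the point:
Epsilon: 1–2 at easting≈276182.6 (right), 2–3 at easting≈256960.7 (right) → 2 crossings.
Mu: no edge straddles that height → 0 crossings.
Iota: 3–4 at easting≈243995.5 (left), 5–1 at easting≈261982.2 (right) → 1 crossing.
Beta: 1–2 at easting≈246930.1 (left), 5–1 at easting≈249123.8 (left) → 0 crossings.
Only Iota has an odd count, so the point is inside Iota.

Iota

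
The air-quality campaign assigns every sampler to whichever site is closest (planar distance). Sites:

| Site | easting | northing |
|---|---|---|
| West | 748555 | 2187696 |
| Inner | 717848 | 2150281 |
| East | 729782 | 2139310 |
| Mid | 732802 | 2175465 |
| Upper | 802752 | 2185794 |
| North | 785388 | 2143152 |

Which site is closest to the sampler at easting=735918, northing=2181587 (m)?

Mid

Squared distances to each site:
West: 197013650.000; Inner: 1306590536.000; East: 1824995225.000; Mid: 47188340.000; Upper: 4484482405.000; North: 3924530125.000.
Minimum at Mid.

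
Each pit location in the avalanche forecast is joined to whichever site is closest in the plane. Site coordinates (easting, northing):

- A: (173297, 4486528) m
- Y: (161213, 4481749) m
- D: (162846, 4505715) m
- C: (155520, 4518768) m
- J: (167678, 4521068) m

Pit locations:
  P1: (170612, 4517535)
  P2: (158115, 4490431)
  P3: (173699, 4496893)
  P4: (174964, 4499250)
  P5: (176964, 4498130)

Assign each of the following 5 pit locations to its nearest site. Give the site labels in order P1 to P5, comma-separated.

J, Y, A, A, A

P1 → J (d²=21090445.00)
P2 → Y (d²=84974728.00)
P3 → A (d²=107594829.00)
P4 → A (d²=164628173.00)
P5 → A (d²=148053293.00)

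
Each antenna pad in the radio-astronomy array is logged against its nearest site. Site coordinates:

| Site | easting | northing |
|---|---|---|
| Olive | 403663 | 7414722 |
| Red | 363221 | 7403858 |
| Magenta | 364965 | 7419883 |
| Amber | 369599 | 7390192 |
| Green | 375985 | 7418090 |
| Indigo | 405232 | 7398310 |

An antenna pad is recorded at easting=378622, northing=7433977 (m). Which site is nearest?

Green

Squared distances to each site:
Olive: 997806706.000; Red: 1144344962.000; Magenta: 385154485.000; Amber: 1998540754.000; Green: 259350538.000; Indigo: 1980226989.000.
Minimum at Green.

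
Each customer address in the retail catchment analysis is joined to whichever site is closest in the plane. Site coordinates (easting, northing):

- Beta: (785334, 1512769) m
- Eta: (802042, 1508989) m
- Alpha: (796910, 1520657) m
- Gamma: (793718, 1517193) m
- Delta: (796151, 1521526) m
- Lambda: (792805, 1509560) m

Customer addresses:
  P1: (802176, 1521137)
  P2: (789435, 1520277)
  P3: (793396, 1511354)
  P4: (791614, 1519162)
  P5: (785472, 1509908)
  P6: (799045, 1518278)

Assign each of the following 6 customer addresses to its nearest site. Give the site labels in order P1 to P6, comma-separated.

P1 → Alpha (d²=27961156.00)
P2 → Gamma (d²=27855145.00)
P3 → Lambda (d²=3567717.00)
P4 → Gamma (d²=8303777.00)
P5 → Beta (d²=8204365.00)
P6 → Alpha (d²=10217866.00)

Alpha, Gamma, Lambda, Gamma, Beta, Alpha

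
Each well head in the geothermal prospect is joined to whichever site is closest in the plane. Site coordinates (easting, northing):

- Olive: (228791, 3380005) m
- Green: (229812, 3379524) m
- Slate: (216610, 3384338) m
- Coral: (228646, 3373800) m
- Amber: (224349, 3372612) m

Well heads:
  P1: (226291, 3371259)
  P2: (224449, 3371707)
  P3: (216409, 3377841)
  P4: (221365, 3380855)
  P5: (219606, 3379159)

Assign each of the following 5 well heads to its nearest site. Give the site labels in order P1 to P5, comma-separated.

P1 → Amber (d²=5601973.00)
P2 → Amber (d²=829025.00)
P3 → Slate (d²=42251410.00)
P4 → Slate (d²=34741314.00)
P5 → Slate (d²=35798057.00)

Amber, Amber, Slate, Slate, Slate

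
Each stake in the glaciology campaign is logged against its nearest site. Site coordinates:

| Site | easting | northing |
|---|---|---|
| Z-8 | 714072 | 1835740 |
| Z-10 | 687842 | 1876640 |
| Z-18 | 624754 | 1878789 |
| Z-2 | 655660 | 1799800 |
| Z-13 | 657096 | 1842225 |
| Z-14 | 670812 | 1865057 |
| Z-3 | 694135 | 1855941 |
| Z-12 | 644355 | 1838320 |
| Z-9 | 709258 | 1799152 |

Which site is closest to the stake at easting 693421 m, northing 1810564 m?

Squared distances to each site:
Z-8: 1060294777.000; Z-10: 4397163017.000; Z-18: 9369807514.000; Z-2: 1541756817.000; Z-13: 2321924546.000; Z-14: 3480653930.000; Z-3: 2059581925.000; Z-12: 3177867892.000; Z-9: 381044313.000.
Minimum at Z-9.

Z-9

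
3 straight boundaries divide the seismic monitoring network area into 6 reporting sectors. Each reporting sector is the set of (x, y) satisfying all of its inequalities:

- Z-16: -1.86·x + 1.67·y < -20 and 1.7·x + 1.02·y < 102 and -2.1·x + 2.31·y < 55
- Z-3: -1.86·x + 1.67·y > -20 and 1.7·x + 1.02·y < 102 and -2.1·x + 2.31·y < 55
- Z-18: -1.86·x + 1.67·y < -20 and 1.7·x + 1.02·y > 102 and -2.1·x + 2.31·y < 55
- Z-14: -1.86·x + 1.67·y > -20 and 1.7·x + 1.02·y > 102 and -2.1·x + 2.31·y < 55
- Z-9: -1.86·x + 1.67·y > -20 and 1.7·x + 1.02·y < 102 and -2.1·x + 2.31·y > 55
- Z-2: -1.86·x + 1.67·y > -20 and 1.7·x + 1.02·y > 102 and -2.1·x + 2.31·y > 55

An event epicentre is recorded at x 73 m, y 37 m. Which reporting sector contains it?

Z-18

-1.86·73 + 1.67·37 = -73.990, which is < -20
1.7·73 + 1.02·37 = 161.840, which is > 102
-2.1·73 + 2.31·37 = -67.830, which is < 55
This sign pattern matches Z-18.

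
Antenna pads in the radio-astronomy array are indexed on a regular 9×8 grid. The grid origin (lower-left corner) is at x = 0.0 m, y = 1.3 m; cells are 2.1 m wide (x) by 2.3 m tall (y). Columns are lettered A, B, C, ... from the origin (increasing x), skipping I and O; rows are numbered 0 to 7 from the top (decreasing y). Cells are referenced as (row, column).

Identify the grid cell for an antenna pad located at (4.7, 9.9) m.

(4, C)

Column index: ⌊(4.7 − 0.0) / 2.1⌋ = ⌊2.238⌋ = 2 → column C
Row offset from origin: ⌊(9.9 − 1.3) / 2.3⌋ = ⌊3.739⌋ = 3 → row 4 (counted from top)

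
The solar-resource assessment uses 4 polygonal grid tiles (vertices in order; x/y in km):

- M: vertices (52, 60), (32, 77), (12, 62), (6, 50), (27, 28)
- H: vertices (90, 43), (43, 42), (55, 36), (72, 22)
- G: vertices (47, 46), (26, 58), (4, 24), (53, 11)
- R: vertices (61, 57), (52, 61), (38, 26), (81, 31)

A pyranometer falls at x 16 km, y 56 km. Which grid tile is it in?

Cast a ray rightward from (16, 56). For each polygon, the edges (by vertex number in listed order) whose endpoints lie on opposite sides of y = 56, where each meets that height, and whether that is right or left of the point:
M: 3–4 at x≈9.0 (left), 5–1 at x≈48.9 (right) → 1 crossing.
H: no edge straddles that height → 0 crossings.
G: 1–2 at x≈29.5 (right), 2–3 at x≈24.7 (right) → 2 crossings.
R: 2–3 at x≈50.0 (right), 4–1 at x≈61.8 (right) → 2 crossings.
Only M has an odd count, so the point is inside M.

M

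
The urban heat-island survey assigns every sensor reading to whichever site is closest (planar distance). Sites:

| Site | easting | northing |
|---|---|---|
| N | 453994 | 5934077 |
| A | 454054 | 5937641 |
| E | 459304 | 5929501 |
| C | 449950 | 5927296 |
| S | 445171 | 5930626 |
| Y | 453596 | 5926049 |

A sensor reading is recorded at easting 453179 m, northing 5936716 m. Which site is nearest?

A

Squared distances to each site:
N: 7628546.000; A: 1621250.000; E: 89571850.000; C: 99162841.000; S: 101216164.000; Y: 113958778.000.
Minimum at A.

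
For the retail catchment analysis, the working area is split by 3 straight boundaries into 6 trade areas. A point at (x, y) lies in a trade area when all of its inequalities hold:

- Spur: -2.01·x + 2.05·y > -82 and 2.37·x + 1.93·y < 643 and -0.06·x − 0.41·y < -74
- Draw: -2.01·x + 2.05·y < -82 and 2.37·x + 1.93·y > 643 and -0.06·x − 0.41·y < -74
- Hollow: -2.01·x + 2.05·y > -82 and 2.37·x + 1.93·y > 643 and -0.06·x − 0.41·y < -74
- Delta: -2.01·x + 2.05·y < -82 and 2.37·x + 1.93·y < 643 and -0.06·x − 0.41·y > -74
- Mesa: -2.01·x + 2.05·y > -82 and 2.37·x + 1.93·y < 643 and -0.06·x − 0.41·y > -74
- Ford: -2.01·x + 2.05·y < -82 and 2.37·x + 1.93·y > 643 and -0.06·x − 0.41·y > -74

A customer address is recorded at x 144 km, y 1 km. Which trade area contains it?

Delta

-2.01·144 + 2.05·1 = -287.390, which is < -82
2.37·144 + 1.93·1 = 343.210, which is < 643
-0.06·144 − 0.41·1 = -9.050, which is > -74
This sign pattern matches Delta.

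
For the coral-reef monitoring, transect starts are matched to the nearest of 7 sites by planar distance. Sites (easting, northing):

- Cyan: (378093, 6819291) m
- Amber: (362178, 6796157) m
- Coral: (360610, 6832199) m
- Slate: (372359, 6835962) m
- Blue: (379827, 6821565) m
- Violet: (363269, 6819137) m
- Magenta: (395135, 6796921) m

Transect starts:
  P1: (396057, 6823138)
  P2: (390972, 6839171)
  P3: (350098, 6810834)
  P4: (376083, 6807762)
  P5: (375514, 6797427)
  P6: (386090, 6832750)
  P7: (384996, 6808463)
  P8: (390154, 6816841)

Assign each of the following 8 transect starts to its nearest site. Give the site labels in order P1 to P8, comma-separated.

P1 → Blue (d²=265887229.00)
P2 → Slate (d²=356741450.00)
P3 → Violet (d²=242415050.00)
P4 → Cyan (d²=136957941.00)
P5 → Amber (d²=179461796.00)
P6 → Blue (d²=164329394.00)
P7 → Cyan (d²=164896993.00)
P8 → Blue (d²=128963105.00)

Blue, Slate, Violet, Cyan, Amber, Blue, Cyan, Blue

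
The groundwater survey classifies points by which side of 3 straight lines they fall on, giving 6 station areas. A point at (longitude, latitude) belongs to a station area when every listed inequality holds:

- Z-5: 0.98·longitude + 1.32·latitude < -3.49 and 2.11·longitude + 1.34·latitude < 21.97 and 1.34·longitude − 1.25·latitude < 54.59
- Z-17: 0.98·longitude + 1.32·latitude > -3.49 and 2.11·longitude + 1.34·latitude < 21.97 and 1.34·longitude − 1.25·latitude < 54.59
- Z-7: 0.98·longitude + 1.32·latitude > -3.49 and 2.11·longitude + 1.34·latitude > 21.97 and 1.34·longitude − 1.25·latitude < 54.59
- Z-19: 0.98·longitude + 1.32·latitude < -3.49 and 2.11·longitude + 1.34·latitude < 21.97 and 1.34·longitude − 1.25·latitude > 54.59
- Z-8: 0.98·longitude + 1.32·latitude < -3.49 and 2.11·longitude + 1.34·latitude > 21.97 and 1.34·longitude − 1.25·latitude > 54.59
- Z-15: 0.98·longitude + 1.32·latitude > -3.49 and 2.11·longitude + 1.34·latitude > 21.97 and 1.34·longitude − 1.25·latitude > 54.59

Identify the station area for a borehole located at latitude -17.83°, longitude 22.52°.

Z-7

0.98·22.52 + 1.32·-17.83 = -1.466, which is > -3.49
2.11·22.52 + 1.34·-17.83 = 23.625, which is > 21.97
1.34·22.52 − 1.25·-17.83 = 52.464, which is < 54.59
This sign pattern matches Z-7.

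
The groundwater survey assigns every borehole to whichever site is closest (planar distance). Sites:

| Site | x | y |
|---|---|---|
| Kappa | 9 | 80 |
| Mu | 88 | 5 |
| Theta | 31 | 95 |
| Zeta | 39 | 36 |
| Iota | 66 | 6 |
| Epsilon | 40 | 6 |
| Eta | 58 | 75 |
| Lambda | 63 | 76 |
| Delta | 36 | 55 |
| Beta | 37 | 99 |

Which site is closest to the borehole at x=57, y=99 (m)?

Beta

Squared distances to each site:
Kappa: 2665.000; Mu: 9797.000; Theta: 692.000; Zeta: 4293.000; Iota: 8730.000; Epsilon: 8938.000; Eta: 577.000; Lambda: 565.000; Delta: 2377.000; Beta: 400.000.
Minimum at Beta.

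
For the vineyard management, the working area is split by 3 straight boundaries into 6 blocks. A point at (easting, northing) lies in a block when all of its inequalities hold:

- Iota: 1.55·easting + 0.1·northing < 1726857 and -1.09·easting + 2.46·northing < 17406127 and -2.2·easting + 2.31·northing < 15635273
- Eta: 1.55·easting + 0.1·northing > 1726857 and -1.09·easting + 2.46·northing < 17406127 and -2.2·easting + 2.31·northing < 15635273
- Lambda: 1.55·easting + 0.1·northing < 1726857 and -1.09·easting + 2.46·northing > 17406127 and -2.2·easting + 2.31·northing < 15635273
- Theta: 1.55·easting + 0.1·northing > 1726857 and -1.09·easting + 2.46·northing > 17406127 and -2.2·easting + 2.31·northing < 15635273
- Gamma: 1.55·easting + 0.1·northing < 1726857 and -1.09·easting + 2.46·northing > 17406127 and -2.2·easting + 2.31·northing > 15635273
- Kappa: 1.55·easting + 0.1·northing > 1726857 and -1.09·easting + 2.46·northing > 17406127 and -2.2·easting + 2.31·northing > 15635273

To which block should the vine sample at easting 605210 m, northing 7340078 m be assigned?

Iota

1.55·605210 + 0.1·7340078 = 1672083.300, which is < 1726857
-1.09·605210 + 2.46·7340078 = 17396912.980, which is < 17406127
-2.2·605210 + 2.31·7340078 = 15624118.180, which is < 15635273
This sign pattern matches Iota.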